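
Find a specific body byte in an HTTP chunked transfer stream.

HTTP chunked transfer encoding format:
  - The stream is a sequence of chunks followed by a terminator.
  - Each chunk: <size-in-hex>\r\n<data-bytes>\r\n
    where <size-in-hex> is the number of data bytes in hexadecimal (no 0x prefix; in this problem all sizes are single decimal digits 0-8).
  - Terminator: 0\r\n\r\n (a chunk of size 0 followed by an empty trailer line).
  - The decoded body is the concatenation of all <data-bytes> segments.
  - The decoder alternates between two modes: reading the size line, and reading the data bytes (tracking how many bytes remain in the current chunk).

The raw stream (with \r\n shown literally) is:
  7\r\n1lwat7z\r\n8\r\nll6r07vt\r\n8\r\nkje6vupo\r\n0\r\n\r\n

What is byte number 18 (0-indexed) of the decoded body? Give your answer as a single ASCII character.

Answer: 6

Derivation:
Chunk 1: stream[0..1]='7' size=0x7=7, data at stream[3..10]='1lwat7z' -> body[0..7], body so far='1lwat7z'
Chunk 2: stream[12..13]='8' size=0x8=8, data at stream[15..23]='ll6r07vt' -> body[7..15], body so far='1lwat7zll6r07vt'
Chunk 3: stream[25..26]='8' size=0x8=8, data at stream[28..36]='kje6vupo' -> body[15..23], body so far='1lwat7zll6r07vtkje6vupo'
Chunk 4: stream[38..39]='0' size=0 (terminator). Final body='1lwat7zll6r07vtkje6vupo' (23 bytes)
Body byte 18 = '6'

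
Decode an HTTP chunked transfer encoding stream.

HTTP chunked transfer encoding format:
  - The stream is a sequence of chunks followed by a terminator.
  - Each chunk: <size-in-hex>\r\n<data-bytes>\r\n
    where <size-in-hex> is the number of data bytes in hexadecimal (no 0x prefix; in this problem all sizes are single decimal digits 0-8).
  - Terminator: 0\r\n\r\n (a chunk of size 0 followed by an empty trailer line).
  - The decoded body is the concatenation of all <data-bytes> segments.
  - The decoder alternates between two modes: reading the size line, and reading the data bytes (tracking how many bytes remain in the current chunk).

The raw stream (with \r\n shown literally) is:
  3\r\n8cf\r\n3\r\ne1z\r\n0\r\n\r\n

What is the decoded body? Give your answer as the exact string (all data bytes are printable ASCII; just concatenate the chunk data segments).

Answer: 8cfe1z

Derivation:
Chunk 1: stream[0..1]='3' size=0x3=3, data at stream[3..6]='8cf' -> body[0..3], body so far='8cf'
Chunk 2: stream[8..9]='3' size=0x3=3, data at stream[11..14]='e1z' -> body[3..6], body so far='8cfe1z'
Chunk 3: stream[16..17]='0' size=0 (terminator). Final body='8cfe1z' (6 bytes)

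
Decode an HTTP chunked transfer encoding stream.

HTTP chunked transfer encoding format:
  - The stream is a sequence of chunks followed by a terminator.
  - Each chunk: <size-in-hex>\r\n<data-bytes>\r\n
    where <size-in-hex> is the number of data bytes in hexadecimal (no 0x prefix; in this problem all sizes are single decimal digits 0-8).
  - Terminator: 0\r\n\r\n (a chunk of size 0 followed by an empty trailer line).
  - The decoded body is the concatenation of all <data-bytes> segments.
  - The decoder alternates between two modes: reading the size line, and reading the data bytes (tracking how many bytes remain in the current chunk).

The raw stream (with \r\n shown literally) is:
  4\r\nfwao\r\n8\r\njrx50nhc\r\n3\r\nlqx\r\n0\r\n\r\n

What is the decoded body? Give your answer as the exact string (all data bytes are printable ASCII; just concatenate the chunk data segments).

Chunk 1: stream[0..1]='4' size=0x4=4, data at stream[3..7]='fwao' -> body[0..4], body so far='fwao'
Chunk 2: stream[9..10]='8' size=0x8=8, data at stream[12..20]='jrx50nhc' -> body[4..12], body so far='fwaojrx50nhc'
Chunk 3: stream[22..23]='3' size=0x3=3, data at stream[25..28]='lqx' -> body[12..15], body so far='fwaojrx50nhclqx'
Chunk 4: stream[30..31]='0' size=0 (terminator). Final body='fwaojrx50nhclqx' (15 bytes)

Answer: fwaojrx50nhclqx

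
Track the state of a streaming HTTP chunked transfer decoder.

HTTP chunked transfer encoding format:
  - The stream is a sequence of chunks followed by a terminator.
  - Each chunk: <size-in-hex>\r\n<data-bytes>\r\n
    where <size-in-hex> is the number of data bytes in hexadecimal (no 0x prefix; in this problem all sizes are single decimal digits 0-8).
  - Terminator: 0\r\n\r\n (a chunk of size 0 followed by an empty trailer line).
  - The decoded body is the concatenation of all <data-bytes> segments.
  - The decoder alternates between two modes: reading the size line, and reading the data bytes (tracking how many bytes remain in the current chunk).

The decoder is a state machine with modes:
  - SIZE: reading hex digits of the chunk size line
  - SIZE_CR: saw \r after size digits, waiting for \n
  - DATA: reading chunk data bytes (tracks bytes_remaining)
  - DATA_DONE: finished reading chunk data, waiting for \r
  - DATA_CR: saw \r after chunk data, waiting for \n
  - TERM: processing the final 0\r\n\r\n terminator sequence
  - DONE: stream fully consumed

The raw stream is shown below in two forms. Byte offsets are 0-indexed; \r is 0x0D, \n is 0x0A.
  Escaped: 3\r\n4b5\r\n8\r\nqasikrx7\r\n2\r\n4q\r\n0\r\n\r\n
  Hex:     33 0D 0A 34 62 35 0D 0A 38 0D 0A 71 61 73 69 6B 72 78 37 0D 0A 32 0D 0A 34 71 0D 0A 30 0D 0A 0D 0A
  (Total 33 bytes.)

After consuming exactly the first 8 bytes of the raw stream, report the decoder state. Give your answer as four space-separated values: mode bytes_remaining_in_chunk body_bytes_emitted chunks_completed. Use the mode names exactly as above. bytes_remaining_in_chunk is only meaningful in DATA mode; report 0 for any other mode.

Byte 0 = '3': mode=SIZE remaining=0 emitted=0 chunks_done=0
Byte 1 = 0x0D: mode=SIZE_CR remaining=0 emitted=0 chunks_done=0
Byte 2 = 0x0A: mode=DATA remaining=3 emitted=0 chunks_done=0
Byte 3 = '4': mode=DATA remaining=2 emitted=1 chunks_done=0
Byte 4 = 'b': mode=DATA remaining=1 emitted=2 chunks_done=0
Byte 5 = '5': mode=DATA_DONE remaining=0 emitted=3 chunks_done=0
Byte 6 = 0x0D: mode=DATA_CR remaining=0 emitted=3 chunks_done=0
Byte 7 = 0x0A: mode=SIZE remaining=0 emitted=3 chunks_done=1

Answer: SIZE 0 3 1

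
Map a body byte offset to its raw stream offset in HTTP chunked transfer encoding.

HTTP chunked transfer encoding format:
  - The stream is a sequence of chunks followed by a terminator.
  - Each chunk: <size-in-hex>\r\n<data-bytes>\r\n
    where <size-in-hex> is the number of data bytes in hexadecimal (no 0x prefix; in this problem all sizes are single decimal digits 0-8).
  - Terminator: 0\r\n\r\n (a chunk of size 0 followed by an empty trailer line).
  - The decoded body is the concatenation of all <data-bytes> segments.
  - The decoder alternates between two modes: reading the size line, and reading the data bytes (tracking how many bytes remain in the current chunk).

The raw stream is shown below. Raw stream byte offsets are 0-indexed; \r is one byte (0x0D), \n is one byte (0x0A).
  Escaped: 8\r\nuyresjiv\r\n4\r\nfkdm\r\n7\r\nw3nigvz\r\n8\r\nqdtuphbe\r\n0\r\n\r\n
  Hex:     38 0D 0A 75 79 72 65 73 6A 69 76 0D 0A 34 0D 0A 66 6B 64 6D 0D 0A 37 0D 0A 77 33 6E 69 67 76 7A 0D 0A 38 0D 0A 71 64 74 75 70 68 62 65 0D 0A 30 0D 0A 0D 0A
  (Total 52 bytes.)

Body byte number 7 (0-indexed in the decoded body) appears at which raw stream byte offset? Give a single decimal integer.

Chunk 1: stream[0..1]='8' size=0x8=8, data at stream[3..11]='uyresjiv' -> body[0..8], body so far='uyresjiv'
Chunk 2: stream[13..14]='4' size=0x4=4, data at stream[16..20]='fkdm' -> body[8..12], body so far='uyresjivfkdm'
Chunk 3: stream[22..23]='7' size=0x7=7, data at stream[25..32]='w3nigvz' -> body[12..19], body so far='uyresjivfkdmw3nigvz'
Chunk 4: stream[34..35]='8' size=0x8=8, data at stream[37..45]='qdtuphbe' -> body[19..27], body so far='uyresjivfkdmw3nigvzqdtuphbe'
Chunk 5: stream[47..48]='0' size=0 (terminator). Final body='uyresjivfkdmw3nigvzqdtuphbe' (27 bytes)
Body byte 7 at stream offset 10

Answer: 10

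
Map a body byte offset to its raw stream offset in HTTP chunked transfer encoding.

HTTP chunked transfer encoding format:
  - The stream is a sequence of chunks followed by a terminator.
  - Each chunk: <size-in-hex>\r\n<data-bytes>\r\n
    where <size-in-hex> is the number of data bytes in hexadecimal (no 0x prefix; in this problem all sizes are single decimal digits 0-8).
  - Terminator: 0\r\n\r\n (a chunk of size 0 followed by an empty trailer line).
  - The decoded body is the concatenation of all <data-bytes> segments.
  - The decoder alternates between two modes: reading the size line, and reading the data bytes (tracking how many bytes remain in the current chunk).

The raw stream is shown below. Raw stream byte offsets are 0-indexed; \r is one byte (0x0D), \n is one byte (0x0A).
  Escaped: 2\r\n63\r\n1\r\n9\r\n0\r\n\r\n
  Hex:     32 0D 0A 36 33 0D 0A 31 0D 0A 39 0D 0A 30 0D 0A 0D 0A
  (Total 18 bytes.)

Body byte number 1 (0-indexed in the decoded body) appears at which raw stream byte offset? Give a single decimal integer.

Answer: 4

Derivation:
Chunk 1: stream[0..1]='2' size=0x2=2, data at stream[3..5]='63' -> body[0..2], body so far='63'
Chunk 2: stream[7..8]='1' size=0x1=1, data at stream[10..11]='9' -> body[2..3], body so far='639'
Chunk 3: stream[13..14]='0' size=0 (terminator). Final body='639' (3 bytes)
Body byte 1 at stream offset 4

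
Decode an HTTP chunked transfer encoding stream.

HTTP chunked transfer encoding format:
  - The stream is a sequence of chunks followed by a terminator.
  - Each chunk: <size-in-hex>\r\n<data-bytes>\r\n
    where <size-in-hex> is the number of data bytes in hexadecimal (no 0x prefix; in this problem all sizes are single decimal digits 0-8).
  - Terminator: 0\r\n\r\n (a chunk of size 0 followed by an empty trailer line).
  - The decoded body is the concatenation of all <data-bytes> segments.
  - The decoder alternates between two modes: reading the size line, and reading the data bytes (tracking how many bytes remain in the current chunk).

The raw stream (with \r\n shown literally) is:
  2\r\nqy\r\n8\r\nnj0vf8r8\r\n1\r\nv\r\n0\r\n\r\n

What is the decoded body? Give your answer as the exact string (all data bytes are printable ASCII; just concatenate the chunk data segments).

Answer: qynj0vf8r8v

Derivation:
Chunk 1: stream[0..1]='2' size=0x2=2, data at stream[3..5]='qy' -> body[0..2], body so far='qy'
Chunk 2: stream[7..8]='8' size=0x8=8, data at stream[10..18]='nj0vf8r8' -> body[2..10], body so far='qynj0vf8r8'
Chunk 3: stream[20..21]='1' size=0x1=1, data at stream[23..24]='v' -> body[10..11], body so far='qynj0vf8r8v'
Chunk 4: stream[26..27]='0' size=0 (terminator). Final body='qynj0vf8r8v' (11 bytes)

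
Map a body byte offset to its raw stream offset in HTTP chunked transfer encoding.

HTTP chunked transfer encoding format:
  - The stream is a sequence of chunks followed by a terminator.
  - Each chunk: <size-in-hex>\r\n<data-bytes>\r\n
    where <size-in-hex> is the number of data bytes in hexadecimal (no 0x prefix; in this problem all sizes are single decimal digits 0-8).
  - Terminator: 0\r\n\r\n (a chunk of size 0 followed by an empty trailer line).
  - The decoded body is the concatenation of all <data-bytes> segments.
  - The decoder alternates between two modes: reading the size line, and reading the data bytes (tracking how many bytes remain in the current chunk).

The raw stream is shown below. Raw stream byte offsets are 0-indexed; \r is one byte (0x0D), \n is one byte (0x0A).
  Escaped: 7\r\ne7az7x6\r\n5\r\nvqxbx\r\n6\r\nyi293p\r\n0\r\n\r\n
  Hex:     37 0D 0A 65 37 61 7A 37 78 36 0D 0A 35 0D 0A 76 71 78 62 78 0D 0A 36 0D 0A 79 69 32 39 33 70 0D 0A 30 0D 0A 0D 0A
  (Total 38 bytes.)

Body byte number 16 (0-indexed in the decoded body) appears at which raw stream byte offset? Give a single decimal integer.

Answer: 29

Derivation:
Chunk 1: stream[0..1]='7' size=0x7=7, data at stream[3..10]='e7az7x6' -> body[0..7], body so far='e7az7x6'
Chunk 2: stream[12..13]='5' size=0x5=5, data at stream[15..20]='vqxbx' -> body[7..12], body so far='e7az7x6vqxbx'
Chunk 3: stream[22..23]='6' size=0x6=6, data at stream[25..31]='yi293p' -> body[12..18], body so far='e7az7x6vqxbxyi293p'
Chunk 4: stream[33..34]='0' size=0 (terminator). Final body='e7az7x6vqxbxyi293p' (18 bytes)
Body byte 16 at stream offset 29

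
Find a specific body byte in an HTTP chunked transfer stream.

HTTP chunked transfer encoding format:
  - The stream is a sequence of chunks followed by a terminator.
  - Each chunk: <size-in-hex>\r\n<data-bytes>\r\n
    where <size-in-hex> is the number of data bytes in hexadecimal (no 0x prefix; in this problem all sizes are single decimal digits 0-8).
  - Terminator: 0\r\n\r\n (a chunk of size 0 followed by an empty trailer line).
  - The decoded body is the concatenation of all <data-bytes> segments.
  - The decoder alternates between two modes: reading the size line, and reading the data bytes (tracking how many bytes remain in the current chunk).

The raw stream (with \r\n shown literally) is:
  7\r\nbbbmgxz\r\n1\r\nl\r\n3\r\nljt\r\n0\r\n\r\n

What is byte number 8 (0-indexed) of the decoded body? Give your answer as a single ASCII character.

Chunk 1: stream[0..1]='7' size=0x7=7, data at stream[3..10]='bbbmgxz' -> body[0..7], body so far='bbbmgxz'
Chunk 2: stream[12..13]='1' size=0x1=1, data at stream[15..16]='l' -> body[7..8], body so far='bbbmgxzl'
Chunk 3: stream[18..19]='3' size=0x3=3, data at stream[21..24]='ljt' -> body[8..11], body so far='bbbmgxzlljt'
Chunk 4: stream[26..27]='0' size=0 (terminator). Final body='bbbmgxzlljt' (11 bytes)
Body byte 8 = 'l'

Answer: l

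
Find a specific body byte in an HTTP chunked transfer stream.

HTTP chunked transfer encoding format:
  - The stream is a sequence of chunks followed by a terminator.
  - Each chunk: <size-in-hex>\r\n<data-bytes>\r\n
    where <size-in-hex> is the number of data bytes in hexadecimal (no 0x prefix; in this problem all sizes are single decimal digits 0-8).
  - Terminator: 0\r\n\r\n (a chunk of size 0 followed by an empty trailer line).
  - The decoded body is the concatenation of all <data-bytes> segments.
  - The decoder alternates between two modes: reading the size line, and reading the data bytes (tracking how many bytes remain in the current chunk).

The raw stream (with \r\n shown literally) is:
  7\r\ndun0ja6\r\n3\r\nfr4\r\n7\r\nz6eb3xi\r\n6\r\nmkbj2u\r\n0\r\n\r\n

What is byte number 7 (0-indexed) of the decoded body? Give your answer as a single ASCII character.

Chunk 1: stream[0..1]='7' size=0x7=7, data at stream[3..10]='dun0ja6' -> body[0..7], body so far='dun0ja6'
Chunk 2: stream[12..13]='3' size=0x3=3, data at stream[15..18]='fr4' -> body[7..10], body so far='dun0ja6fr4'
Chunk 3: stream[20..21]='7' size=0x7=7, data at stream[23..30]='z6eb3xi' -> body[10..17], body so far='dun0ja6fr4z6eb3xi'
Chunk 4: stream[32..33]='6' size=0x6=6, data at stream[35..41]='mkbj2u' -> body[17..23], body so far='dun0ja6fr4z6eb3ximkbj2u'
Chunk 5: stream[43..44]='0' size=0 (terminator). Final body='dun0ja6fr4z6eb3ximkbj2u' (23 bytes)
Body byte 7 = 'f'

Answer: f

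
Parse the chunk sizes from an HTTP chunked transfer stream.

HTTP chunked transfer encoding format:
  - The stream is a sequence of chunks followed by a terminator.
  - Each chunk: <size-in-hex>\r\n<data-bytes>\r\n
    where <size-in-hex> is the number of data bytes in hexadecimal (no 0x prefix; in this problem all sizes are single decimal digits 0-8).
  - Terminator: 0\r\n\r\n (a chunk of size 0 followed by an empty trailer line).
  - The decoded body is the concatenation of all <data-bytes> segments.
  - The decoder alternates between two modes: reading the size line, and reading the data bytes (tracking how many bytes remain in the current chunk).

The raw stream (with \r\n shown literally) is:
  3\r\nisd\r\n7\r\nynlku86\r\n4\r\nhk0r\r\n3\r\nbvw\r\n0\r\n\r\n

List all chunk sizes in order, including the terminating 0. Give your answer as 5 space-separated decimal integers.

Chunk 1: stream[0..1]='3' size=0x3=3, data at stream[3..6]='isd' -> body[0..3], body so far='isd'
Chunk 2: stream[8..9]='7' size=0x7=7, data at stream[11..18]='ynlku86' -> body[3..10], body so far='isdynlku86'
Chunk 3: stream[20..21]='4' size=0x4=4, data at stream[23..27]='hk0r' -> body[10..14], body so far='isdynlku86hk0r'
Chunk 4: stream[29..30]='3' size=0x3=3, data at stream[32..35]='bvw' -> body[14..17], body so far='isdynlku86hk0rbvw'
Chunk 5: stream[37..38]='0' size=0 (terminator). Final body='isdynlku86hk0rbvw' (17 bytes)

Answer: 3 7 4 3 0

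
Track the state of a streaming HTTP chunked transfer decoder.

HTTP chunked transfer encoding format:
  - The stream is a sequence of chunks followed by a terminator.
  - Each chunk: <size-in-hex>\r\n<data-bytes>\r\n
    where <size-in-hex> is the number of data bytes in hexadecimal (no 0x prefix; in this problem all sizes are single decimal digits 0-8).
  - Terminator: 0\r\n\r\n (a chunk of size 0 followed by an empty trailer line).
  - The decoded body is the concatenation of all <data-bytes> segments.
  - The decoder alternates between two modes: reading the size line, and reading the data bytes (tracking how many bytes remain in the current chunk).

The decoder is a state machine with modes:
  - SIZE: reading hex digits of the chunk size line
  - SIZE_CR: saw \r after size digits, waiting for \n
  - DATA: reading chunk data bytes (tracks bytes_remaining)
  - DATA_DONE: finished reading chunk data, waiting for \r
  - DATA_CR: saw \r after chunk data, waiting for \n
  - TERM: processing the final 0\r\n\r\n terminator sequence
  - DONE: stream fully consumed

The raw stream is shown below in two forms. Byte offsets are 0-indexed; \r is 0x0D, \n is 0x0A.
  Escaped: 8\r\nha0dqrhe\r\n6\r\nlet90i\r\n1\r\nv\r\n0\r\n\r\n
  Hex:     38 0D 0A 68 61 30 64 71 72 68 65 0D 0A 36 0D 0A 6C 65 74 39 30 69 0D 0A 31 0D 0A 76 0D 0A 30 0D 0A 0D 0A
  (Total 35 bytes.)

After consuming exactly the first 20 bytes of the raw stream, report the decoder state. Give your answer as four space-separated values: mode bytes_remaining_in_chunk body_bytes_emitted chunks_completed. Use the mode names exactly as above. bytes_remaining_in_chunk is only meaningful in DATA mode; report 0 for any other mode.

Byte 0 = '8': mode=SIZE remaining=0 emitted=0 chunks_done=0
Byte 1 = 0x0D: mode=SIZE_CR remaining=0 emitted=0 chunks_done=0
Byte 2 = 0x0A: mode=DATA remaining=8 emitted=0 chunks_done=0
Byte 3 = 'h': mode=DATA remaining=7 emitted=1 chunks_done=0
Byte 4 = 'a': mode=DATA remaining=6 emitted=2 chunks_done=0
Byte 5 = '0': mode=DATA remaining=5 emitted=3 chunks_done=0
Byte 6 = 'd': mode=DATA remaining=4 emitted=4 chunks_done=0
Byte 7 = 'q': mode=DATA remaining=3 emitted=5 chunks_done=0
Byte 8 = 'r': mode=DATA remaining=2 emitted=6 chunks_done=0
Byte 9 = 'h': mode=DATA remaining=1 emitted=7 chunks_done=0
Byte 10 = 'e': mode=DATA_DONE remaining=0 emitted=8 chunks_done=0
Byte 11 = 0x0D: mode=DATA_CR remaining=0 emitted=8 chunks_done=0
Byte 12 = 0x0A: mode=SIZE remaining=0 emitted=8 chunks_done=1
Byte 13 = '6': mode=SIZE remaining=0 emitted=8 chunks_done=1
Byte 14 = 0x0D: mode=SIZE_CR remaining=0 emitted=8 chunks_done=1
Byte 15 = 0x0A: mode=DATA remaining=6 emitted=8 chunks_done=1
Byte 16 = 'l': mode=DATA remaining=5 emitted=9 chunks_done=1
Byte 17 = 'e': mode=DATA remaining=4 emitted=10 chunks_done=1
Byte 18 = 't': mode=DATA remaining=3 emitted=11 chunks_done=1
Byte 19 = '9': mode=DATA remaining=2 emitted=12 chunks_done=1

Answer: DATA 2 12 1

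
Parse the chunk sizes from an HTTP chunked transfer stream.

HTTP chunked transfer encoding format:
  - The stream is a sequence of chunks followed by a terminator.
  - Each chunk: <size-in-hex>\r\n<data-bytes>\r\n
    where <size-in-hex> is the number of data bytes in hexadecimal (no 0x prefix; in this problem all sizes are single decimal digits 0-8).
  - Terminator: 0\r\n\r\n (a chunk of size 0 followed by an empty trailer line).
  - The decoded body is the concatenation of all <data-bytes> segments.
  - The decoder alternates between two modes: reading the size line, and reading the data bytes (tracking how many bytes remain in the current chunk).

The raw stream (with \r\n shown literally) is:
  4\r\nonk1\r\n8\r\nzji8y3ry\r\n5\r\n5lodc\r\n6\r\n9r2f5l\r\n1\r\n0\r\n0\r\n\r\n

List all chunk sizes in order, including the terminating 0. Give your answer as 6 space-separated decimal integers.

Chunk 1: stream[0..1]='4' size=0x4=4, data at stream[3..7]='onk1' -> body[0..4], body so far='onk1'
Chunk 2: stream[9..10]='8' size=0x8=8, data at stream[12..20]='zji8y3ry' -> body[4..12], body so far='onk1zji8y3ry'
Chunk 3: stream[22..23]='5' size=0x5=5, data at stream[25..30]='5lodc' -> body[12..17], body so far='onk1zji8y3ry5lodc'
Chunk 4: stream[32..33]='6' size=0x6=6, data at stream[35..41]='9r2f5l' -> body[17..23], body so far='onk1zji8y3ry5lodc9r2f5l'
Chunk 5: stream[43..44]='1' size=0x1=1, data at stream[46..47]='0' -> body[23..24], body so far='onk1zji8y3ry5lodc9r2f5l0'
Chunk 6: stream[49..50]='0' size=0 (terminator). Final body='onk1zji8y3ry5lodc9r2f5l0' (24 bytes)

Answer: 4 8 5 6 1 0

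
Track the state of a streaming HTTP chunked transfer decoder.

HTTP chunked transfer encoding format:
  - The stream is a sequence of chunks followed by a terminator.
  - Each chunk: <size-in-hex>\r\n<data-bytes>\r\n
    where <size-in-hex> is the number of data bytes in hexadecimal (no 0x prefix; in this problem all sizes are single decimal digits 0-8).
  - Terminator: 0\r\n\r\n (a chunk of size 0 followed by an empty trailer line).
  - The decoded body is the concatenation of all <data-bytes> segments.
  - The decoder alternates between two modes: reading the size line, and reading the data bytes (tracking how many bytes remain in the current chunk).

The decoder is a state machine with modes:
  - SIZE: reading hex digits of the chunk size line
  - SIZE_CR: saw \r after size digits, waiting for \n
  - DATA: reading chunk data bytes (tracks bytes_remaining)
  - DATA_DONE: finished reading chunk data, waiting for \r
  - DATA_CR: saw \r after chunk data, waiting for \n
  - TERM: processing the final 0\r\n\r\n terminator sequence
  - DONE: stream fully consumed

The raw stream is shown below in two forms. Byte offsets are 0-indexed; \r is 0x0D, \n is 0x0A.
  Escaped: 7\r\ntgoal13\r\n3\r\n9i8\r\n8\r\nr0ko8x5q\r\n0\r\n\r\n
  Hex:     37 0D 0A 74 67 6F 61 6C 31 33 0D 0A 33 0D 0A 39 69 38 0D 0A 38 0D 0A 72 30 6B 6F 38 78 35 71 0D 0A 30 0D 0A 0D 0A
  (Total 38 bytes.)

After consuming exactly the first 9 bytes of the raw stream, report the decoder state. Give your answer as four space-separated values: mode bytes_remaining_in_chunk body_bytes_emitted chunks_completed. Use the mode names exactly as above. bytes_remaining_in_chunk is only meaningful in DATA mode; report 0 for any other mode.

Byte 0 = '7': mode=SIZE remaining=0 emitted=0 chunks_done=0
Byte 1 = 0x0D: mode=SIZE_CR remaining=0 emitted=0 chunks_done=0
Byte 2 = 0x0A: mode=DATA remaining=7 emitted=0 chunks_done=0
Byte 3 = 't': mode=DATA remaining=6 emitted=1 chunks_done=0
Byte 4 = 'g': mode=DATA remaining=5 emitted=2 chunks_done=0
Byte 5 = 'o': mode=DATA remaining=4 emitted=3 chunks_done=0
Byte 6 = 'a': mode=DATA remaining=3 emitted=4 chunks_done=0
Byte 7 = 'l': mode=DATA remaining=2 emitted=5 chunks_done=0
Byte 8 = '1': mode=DATA remaining=1 emitted=6 chunks_done=0

Answer: DATA 1 6 0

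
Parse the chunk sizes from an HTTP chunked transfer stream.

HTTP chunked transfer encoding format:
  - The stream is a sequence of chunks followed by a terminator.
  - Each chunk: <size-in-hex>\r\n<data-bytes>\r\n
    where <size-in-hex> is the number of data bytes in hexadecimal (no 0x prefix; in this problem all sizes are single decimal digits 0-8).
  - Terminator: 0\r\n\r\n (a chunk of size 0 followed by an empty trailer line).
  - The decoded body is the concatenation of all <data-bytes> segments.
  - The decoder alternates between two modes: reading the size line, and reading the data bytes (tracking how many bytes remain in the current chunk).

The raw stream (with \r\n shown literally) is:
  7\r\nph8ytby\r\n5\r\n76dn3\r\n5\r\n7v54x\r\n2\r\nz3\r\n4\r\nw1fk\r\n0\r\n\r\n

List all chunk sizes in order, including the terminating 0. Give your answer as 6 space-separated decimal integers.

Answer: 7 5 5 2 4 0

Derivation:
Chunk 1: stream[0..1]='7' size=0x7=7, data at stream[3..10]='ph8ytby' -> body[0..7], body so far='ph8ytby'
Chunk 2: stream[12..13]='5' size=0x5=5, data at stream[15..20]='76dn3' -> body[7..12], body so far='ph8ytby76dn3'
Chunk 3: stream[22..23]='5' size=0x5=5, data at stream[25..30]='7v54x' -> body[12..17], body so far='ph8ytby76dn37v54x'
Chunk 4: stream[32..33]='2' size=0x2=2, data at stream[35..37]='z3' -> body[17..19], body so far='ph8ytby76dn37v54xz3'
Chunk 5: stream[39..40]='4' size=0x4=4, data at stream[42..46]='w1fk' -> body[19..23], body so far='ph8ytby76dn37v54xz3w1fk'
Chunk 6: stream[48..49]='0' size=0 (terminator). Final body='ph8ytby76dn37v54xz3w1fk' (23 bytes)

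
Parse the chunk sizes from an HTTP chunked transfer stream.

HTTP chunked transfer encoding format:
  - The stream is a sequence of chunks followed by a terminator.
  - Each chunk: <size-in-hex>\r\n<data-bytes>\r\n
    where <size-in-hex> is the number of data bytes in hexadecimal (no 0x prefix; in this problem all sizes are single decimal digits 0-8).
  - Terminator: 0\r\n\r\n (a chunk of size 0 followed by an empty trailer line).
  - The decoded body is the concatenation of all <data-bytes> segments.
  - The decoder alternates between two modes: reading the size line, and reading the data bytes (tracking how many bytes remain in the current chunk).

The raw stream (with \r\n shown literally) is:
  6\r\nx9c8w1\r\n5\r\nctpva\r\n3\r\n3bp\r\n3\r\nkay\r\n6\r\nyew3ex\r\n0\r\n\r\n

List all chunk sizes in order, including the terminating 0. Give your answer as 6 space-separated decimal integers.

Chunk 1: stream[0..1]='6' size=0x6=6, data at stream[3..9]='x9c8w1' -> body[0..6], body so far='x9c8w1'
Chunk 2: stream[11..12]='5' size=0x5=5, data at stream[14..19]='ctpva' -> body[6..11], body so far='x9c8w1ctpva'
Chunk 3: stream[21..22]='3' size=0x3=3, data at stream[24..27]='3bp' -> body[11..14], body so far='x9c8w1ctpva3bp'
Chunk 4: stream[29..30]='3' size=0x3=3, data at stream[32..35]='kay' -> body[14..17], body so far='x9c8w1ctpva3bpkay'
Chunk 5: stream[37..38]='6' size=0x6=6, data at stream[40..46]='yew3ex' -> body[17..23], body so far='x9c8w1ctpva3bpkayyew3ex'
Chunk 6: stream[48..49]='0' size=0 (terminator). Final body='x9c8w1ctpva3bpkayyew3ex' (23 bytes)

Answer: 6 5 3 3 6 0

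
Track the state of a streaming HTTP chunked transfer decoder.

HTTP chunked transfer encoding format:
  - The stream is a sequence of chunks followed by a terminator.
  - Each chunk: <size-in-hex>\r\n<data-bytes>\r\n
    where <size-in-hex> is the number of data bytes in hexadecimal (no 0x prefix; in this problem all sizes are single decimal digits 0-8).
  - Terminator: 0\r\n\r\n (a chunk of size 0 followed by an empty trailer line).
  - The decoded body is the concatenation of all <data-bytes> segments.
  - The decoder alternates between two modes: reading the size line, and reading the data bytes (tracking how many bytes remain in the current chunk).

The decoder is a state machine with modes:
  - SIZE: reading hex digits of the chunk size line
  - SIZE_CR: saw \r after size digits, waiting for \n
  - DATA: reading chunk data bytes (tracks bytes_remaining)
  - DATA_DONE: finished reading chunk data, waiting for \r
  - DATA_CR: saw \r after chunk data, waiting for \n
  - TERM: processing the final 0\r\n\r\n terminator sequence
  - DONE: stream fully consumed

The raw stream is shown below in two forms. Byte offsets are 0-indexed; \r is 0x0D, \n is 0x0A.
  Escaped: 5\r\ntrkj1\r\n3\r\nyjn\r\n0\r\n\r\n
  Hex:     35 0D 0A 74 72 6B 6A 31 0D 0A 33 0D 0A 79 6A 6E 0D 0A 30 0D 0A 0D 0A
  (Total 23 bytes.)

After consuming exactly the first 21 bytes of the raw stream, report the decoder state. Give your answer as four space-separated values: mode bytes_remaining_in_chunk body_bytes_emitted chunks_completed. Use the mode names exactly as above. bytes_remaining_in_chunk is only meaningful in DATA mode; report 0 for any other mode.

Answer: TERM 0 8 2

Derivation:
Byte 0 = '5': mode=SIZE remaining=0 emitted=0 chunks_done=0
Byte 1 = 0x0D: mode=SIZE_CR remaining=0 emitted=0 chunks_done=0
Byte 2 = 0x0A: mode=DATA remaining=5 emitted=0 chunks_done=0
Byte 3 = 't': mode=DATA remaining=4 emitted=1 chunks_done=0
Byte 4 = 'r': mode=DATA remaining=3 emitted=2 chunks_done=0
Byte 5 = 'k': mode=DATA remaining=2 emitted=3 chunks_done=0
Byte 6 = 'j': mode=DATA remaining=1 emitted=4 chunks_done=0
Byte 7 = '1': mode=DATA_DONE remaining=0 emitted=5 chunks_done=0
Byte 8 = 0x0D: mode=DATA_CR remaining=0 emitted=5 chunks_done=0
Byte 9 = 0x0A: mode=SIZE remaining=0 emitted=5 chunks_done=1
Byte 10 = '3': mode=SIZE remaining=0 emitted=5 chunks_done=1
Byte 11 = 0x0D: mode=SIZE_CR remaining=0 emitted=5 chunks_done=1
Byte 12 = 0x0A: mode=DATA remaining=3 emitted=5 chunks_done=1
Byte 13 = 'y': mode=DATA remaining=2 emitted=6 chunks_done=1
Byte 14 = 'j': mode=DATA remaining=1 emitted=7 chunks_done=1
Byte 15 = 'n': mode=DATA_DONE remaining=0 emitted=8 chunks_done=1
Byte 16 = 0x0D: mode=DATA_CR remaining=0 emitted=8 chunks_done=1
Byte 17 = 0x0A: mode=SIZE remaining=0 emitted=8 chunks_done=2
Byte 18 = '0': mode=SIZE remaining=0 emitted=8 chunks_done=2
Byte 19 = 0x0D: mode=SIZE_CR remaining=0 emitted=8 chunks_done=2
Byte 20 = 0x0A: mode=TERM remaining=0 emitted=8 chunks_done=2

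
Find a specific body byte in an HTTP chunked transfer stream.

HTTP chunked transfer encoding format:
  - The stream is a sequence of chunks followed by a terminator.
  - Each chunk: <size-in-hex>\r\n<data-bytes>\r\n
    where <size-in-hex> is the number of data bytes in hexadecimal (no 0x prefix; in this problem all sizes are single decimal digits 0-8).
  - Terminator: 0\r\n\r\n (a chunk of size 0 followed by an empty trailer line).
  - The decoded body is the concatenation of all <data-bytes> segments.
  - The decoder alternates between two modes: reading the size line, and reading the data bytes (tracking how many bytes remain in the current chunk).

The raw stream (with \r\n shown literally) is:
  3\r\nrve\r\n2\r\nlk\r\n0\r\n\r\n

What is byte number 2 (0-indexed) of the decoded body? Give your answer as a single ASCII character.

Chunk 1: stream[0..1]='3' size=0x3=3, data at stream[3..6]='rve' -> body[0..3], body so far='rve'
Chunk 2: stream[8..9]='2' size=0x2=2, data at stream[11..13]='lk' -> body[3..5], body so far='rvelk'
Chunk 3: stream[15..16]='0' size=0 (terminator). Final body='rvelk' (5 bytes)
Body byte 2 = 'e'

Answer: e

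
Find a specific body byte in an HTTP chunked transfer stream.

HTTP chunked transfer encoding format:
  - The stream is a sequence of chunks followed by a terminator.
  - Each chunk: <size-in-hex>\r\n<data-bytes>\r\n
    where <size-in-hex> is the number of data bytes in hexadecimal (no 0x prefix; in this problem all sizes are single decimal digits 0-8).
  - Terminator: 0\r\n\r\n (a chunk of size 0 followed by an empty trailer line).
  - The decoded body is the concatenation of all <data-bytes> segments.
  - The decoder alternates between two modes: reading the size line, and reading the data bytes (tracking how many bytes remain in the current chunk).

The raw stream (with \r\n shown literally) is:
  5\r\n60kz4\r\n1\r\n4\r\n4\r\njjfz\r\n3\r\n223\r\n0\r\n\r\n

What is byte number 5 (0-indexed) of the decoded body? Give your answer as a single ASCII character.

Chunk 1: stream[0..1]='5' size=0x5=5, data at stream[3..8]='60kz4' -> body[0..5], body so far='60kz4'
Chunk 2: stream[10..11]='1' size=0x1=1, data at stream[13..14]='4' -> body[5..6], body so far='60kz44'
Chunk 3: stream[16..17]='4' size=0x4=4, data at stream[19..23]='jjfz' -> body[6..10], body so far='60kz44jjfz'
Chunk 4: stream[25..26]='3' size=0x3=3, data at stream[28..31]='223' -> body[10..13], body so far='60kz44jjfz223'
Chunk 5: stream[33..34]='0' size=0 (terminator). Final body='60kz44jjfz223' (13 bytes)
Body byte 5 = '4'

Answer: 4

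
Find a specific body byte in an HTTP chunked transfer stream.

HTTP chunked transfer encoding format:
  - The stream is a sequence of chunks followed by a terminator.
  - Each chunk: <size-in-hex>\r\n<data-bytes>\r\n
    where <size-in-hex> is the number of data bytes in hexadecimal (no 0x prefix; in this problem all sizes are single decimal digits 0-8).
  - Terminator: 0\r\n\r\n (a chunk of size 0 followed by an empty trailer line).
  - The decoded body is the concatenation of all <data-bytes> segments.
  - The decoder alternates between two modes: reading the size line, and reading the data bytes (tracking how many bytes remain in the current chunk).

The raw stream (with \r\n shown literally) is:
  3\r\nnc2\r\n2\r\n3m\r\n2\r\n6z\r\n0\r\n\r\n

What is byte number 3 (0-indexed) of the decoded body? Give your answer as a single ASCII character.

Chunk 1: stream[0..1]='3' size=0x3=3, data at stream[3..6]='nc2' -> body[0..3], body so far='nc2'
Chunk 2: stream[8..9]='2' size=0x2=2, data at stream[11..13]='3m' -> body[3..5], body so far='nc23m'
Chunk 3: stream[15..16]='2' size=0x2=2, data at stream[18..20]='6z' -> body[5..7], body so far='nc23m6z'
Chunk 4: stream[22..23]='0' size=0 (terminator). Final body='nc23m6z' (7 bytes)
Body byte 3 = '3'

Answer: 3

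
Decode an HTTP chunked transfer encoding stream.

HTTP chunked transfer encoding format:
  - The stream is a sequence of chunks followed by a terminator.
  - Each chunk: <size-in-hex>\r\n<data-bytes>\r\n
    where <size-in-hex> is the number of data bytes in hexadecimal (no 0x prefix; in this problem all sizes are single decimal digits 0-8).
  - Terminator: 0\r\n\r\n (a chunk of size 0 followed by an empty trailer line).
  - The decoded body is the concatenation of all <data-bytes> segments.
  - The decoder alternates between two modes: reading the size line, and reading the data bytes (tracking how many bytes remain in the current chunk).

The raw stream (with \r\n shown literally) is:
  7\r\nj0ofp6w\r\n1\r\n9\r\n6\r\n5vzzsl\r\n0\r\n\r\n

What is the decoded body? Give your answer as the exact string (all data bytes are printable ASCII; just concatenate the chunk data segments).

Answer: j0ofp6w95vzzsl

Derivation:
Chunk 1: stream[0..1]='7' size=0x7=7, data at stream[3..10]='j0ofp6w' -> body[0..7], body so far='j0ofp6w'
Chunk 2: stream[12..13]='1' size=0x1=1, data at stream[15..16]='9' -> body[7..8], body so far='j0ofp6w9'
Chunk 3: stream[18..19]='6' size=0x6=6, data at stream[21..27]='5vzzsl' -> body[8..14], body so far='j0ofp6w95vzzsl'
Chunk 4: stream[29..30]='0' size=0 (terminator). Final body='j0ofp6w95vzzsl' (14 bytes)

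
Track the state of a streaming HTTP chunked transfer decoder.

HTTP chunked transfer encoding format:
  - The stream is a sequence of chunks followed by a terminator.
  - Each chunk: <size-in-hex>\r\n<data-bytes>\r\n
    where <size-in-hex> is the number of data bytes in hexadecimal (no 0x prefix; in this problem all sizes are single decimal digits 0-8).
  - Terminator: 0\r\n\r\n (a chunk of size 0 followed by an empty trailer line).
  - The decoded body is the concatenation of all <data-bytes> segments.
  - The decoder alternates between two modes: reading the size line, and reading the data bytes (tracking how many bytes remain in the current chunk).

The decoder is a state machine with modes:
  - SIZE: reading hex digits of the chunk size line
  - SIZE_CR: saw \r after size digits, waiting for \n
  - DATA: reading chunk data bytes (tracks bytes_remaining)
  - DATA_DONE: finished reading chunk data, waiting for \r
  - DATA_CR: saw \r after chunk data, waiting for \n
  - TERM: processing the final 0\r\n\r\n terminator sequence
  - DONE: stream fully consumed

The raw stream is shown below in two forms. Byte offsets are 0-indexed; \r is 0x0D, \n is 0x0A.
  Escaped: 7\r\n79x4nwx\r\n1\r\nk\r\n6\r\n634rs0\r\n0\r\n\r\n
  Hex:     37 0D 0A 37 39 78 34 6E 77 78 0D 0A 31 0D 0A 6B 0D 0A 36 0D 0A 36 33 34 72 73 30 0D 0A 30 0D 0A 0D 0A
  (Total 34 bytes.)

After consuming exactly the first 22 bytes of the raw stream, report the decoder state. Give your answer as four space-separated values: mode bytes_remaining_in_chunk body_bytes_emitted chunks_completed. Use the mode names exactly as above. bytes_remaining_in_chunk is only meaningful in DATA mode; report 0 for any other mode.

Byte 0 = '7': mode=SIZE remaining=0 emitted=0 chunks_done=0
Byte 1 = 0x0D: mode=SIZE_CR remaining=0 emitted=0 chunks_done=0
Byte 2 = 0x0A: mode=DATA remaining=7 emitted=0 chunks_done=0
Byte 3 = '7': mode=DATA remaining=6 emitted=1 chunks_done=0
Byte 4 = '9': mode=DATA remaining=5 emitted=2 chunks_done=0
Byte 5 = 'x': mode=DATA remaining=4 emitted=3 chunks_done=0
Byte 6 = '4': mode=DATA remaining=3 emitted=4 chunks_done=0
Byte 7 = 'n': mode=DATA remaining=2 emitted=5 chunks_done=0
Byte 8 = 'w': mode=DATA remaining=1 emitted=6 chunks_done=0
Byte 9 = 'x': mode=DATA_DONE remaining=0 emitted=7 chunks_done=0
Byte 10 = 0x0D: mode=DATA_CR remaining=0 emitted=7 chunks_done=0
Byte 11 = 0x0A: mode=SIZE remaining=0 emitted=7 chunks_done=1
Byte 12 = '1': mode=SIZE remaining=0 emitted=7 chunks_done=1
Byte 13 = 0x0D: mode=SIZE_CR remaining=0 emitted=7 chunks_done=1
Byte 14 = 0x0A: mode=DATA remaining=1 emitted=7 chunks_done=1
Byte 15 = 'k': mode=DATA_DONE remaining=0 emitted=8 chunks_done=1
Byte 16 = 0x0D: mode=DATA_CR remaining=0 emitted=8 chunks_done=1
Byte 17 = 0x0A: mode=SIZE remaining=0 emitted=8 chunks_done=2
Byte 18 = '6': mode=SIZE remaining=0 emitted=8 chunks_done=2
Byte 19 = 0x0D: mode=SIZE_CR remaining=0 emitted=8 chunks_done=2
Byte 20 = 0x0A: mode=DATA remaining=6 emitted=8 chunks_done=2
Byte 21 = '6': mode=DATA remaining=5 emitted=9 chunks_done=2

Answer: DATA 5 9 2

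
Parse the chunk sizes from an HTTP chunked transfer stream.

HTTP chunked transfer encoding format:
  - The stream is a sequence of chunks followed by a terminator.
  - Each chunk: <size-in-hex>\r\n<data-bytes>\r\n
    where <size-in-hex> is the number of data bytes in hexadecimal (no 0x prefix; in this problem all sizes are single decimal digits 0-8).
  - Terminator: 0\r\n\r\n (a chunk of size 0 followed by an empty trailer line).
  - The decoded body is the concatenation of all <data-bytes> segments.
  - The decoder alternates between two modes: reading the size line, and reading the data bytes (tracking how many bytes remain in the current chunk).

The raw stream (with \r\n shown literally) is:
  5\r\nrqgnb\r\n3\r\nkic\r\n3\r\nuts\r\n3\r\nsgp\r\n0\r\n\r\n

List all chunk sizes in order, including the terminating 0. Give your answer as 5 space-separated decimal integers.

Chunk 1: stream[0..1]='5' size=0x5=5, data at stream[3..8]='rqgnb' -> body[0..5], body so far='rqgnb'
Chunk 2: stream[10..11]='3' size=0x3=3, data at stream[13..16]='kic' -> body[5..8], body so far='rqgnbkic'
Chunk 3: stream[18..19]='3' size=0x3=3, data at stream[21..24]='uts' -> body[8..11], body so far='rqgnbkicuts'
Chunk 4: stream[26..27]='3' size=0x3=3, data at stream[29..32]='sgp' -> body[11..14], body so far='rqgnbkicutssgp'
Chunk 5: stream[34..35]='0' size=0 (terminator). Final body='rqgnbkicutssgp' (14 bytes)

Answer: 5 3 3 3 0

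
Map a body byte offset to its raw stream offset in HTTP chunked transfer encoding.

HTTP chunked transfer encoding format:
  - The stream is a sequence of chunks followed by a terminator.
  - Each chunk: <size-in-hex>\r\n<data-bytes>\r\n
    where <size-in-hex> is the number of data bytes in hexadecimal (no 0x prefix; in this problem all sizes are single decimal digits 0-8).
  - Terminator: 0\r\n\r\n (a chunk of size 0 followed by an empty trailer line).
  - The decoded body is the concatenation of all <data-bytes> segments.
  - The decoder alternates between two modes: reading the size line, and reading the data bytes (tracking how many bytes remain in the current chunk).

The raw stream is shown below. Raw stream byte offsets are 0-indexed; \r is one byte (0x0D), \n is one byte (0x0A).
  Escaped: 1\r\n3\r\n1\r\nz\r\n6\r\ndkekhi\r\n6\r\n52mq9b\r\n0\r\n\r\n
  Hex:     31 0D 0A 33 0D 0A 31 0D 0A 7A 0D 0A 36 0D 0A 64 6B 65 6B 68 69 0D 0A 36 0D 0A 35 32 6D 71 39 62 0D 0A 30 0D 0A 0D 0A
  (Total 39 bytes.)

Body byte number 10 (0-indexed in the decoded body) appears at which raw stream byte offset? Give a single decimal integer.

Answer: 28

Derivation:
Chunk 1: stream[0..1]='1' size=0x1=1, data at stream[3..4]='3' -> body[0..1], body so far='3'
Chunk 2: stream[6..7]='1' size=0x1=1, data at stream[9..10]='z' -> body[1..2], body so far='3z'
Chunk 3: stream[12..13]='6' size=0x6=6, data at stream[15..21]='dkekhi' -> body[2..8], body so far='3zdkekhi'
Chunk 4: stream[23..24]='6' size=0x6=6, data at stream[26..32]='52mq9b' -> body[8..14], body so far='3zdkekhi52mq9b'
Chunk 5: stream[34..35]='0' size=0 (terminator). Final body='3zdkekhi52mq9b' (14 bytes)
Body byte 10 at stream offset 28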